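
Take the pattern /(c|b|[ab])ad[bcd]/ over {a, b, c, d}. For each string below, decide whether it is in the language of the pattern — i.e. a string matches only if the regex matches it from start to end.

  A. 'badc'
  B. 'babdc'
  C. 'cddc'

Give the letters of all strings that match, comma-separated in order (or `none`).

A → match
B → no match
C → no match

A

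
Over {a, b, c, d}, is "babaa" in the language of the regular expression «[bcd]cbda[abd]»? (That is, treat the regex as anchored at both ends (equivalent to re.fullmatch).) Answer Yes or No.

No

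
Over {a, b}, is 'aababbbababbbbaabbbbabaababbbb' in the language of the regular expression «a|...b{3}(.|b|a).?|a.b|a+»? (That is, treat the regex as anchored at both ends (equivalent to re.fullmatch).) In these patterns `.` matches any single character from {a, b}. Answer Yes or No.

No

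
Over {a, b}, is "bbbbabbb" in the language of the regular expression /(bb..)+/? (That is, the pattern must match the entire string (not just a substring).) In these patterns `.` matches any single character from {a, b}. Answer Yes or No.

No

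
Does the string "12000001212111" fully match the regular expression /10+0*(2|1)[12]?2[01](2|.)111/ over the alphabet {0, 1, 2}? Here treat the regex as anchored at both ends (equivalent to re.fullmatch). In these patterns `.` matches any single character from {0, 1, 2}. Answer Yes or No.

Every match must start with "10", but "12000001212111" does not.

No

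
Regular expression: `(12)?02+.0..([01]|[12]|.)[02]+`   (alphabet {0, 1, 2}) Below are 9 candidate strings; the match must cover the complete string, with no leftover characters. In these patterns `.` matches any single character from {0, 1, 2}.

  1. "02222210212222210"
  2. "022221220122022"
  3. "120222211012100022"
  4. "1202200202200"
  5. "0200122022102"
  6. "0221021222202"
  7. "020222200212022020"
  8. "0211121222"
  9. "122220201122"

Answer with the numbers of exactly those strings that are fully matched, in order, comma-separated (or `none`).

1 → no match
2 → no match
3 → no match
4 → match
5 → no match
6 → match
7 → no match
8. "0211121222" → no match
9. "122220201122" → no match

4, 6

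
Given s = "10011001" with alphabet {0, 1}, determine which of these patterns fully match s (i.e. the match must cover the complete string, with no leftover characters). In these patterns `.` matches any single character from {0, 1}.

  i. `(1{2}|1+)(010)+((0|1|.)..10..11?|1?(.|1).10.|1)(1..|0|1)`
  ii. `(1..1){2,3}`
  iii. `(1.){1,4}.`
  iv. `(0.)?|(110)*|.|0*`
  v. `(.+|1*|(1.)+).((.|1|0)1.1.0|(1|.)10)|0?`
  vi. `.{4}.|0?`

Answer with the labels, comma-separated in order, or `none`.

ii

i → no match
ii → match
iii → no match
iv → no match
v → no match
vi → no match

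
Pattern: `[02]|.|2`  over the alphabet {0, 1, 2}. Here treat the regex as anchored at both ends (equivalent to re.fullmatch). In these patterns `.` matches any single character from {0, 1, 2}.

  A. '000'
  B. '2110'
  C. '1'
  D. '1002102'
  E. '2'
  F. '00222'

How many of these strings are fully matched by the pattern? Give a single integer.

A → no match
B → no match
C → match
D → no match
E → match
F → no match
Total matched: 2

2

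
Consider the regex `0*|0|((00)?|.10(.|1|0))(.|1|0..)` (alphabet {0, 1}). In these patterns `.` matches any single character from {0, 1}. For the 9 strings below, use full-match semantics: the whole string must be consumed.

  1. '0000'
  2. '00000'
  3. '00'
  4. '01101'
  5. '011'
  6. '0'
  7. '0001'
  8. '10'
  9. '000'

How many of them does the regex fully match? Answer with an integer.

1 → match
2 → match
3 → match
4 → no match
5 → match
6 → match
7 → no match
8 → no match
9 → match
Total matched: 6

6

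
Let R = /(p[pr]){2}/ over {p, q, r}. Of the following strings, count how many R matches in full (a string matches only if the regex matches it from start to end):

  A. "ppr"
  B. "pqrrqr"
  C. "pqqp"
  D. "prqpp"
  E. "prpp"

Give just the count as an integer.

A → no match
B → no match
C → no match
D → no match
E → match
Total matched: 1

1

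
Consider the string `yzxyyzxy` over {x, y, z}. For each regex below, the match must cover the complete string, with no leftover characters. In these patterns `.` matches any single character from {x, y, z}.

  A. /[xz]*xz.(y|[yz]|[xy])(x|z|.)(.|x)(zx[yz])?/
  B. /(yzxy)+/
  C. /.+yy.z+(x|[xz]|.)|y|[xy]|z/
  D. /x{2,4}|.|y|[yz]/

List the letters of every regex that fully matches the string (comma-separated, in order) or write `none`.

B

A → no match
B → match
C → no match
D → no match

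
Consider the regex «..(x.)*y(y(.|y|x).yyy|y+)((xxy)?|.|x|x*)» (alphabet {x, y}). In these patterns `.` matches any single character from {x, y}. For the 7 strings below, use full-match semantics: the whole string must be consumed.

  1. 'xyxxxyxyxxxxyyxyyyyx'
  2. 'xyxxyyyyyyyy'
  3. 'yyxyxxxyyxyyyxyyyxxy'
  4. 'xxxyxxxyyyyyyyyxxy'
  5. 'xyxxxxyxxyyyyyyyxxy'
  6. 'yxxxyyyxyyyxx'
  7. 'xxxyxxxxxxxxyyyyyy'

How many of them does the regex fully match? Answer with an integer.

5

1 → match
2. 'xyxxyyyyyyyy' → match
3 → no match
4 → match
5 → no match
6 → match
7 → match
Total matched: 5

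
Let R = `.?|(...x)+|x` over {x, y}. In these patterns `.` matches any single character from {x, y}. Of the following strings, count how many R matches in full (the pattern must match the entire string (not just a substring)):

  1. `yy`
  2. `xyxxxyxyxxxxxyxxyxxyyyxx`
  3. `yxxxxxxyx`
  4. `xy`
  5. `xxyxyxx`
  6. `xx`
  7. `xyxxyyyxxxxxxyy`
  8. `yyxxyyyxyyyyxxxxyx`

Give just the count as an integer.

0

1 → no match
2 → no match
3 → no match
4 → no match
5 → no match
6 → no match
7 → no match
8 → no match
Total matched: 0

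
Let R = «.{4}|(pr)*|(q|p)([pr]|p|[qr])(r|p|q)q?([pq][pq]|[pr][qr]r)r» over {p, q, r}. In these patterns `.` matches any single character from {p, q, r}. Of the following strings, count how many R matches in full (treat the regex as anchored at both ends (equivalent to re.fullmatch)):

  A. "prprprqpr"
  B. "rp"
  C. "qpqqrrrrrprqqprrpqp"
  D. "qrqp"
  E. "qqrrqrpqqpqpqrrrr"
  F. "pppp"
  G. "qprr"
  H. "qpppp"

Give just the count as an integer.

3

A → no match
B → no match
C → no match
D → match
E → no match
F → match
G → match
H → no match
Total matched: 3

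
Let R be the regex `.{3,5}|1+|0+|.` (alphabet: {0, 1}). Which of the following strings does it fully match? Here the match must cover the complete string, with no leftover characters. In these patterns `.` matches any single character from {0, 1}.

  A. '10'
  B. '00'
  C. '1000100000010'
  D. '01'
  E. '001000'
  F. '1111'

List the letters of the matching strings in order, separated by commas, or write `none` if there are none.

B, F

A → no match
B → match
C → no match
D → no match
E → no match
F → match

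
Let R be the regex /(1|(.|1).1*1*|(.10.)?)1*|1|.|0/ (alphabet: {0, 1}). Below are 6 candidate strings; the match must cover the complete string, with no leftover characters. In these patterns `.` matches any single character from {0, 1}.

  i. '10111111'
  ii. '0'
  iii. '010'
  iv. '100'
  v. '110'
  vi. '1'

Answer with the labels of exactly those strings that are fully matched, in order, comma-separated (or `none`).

i, ii, vi

i → match
ii → match
iii → no match
iv → no match
v → no match
vi → match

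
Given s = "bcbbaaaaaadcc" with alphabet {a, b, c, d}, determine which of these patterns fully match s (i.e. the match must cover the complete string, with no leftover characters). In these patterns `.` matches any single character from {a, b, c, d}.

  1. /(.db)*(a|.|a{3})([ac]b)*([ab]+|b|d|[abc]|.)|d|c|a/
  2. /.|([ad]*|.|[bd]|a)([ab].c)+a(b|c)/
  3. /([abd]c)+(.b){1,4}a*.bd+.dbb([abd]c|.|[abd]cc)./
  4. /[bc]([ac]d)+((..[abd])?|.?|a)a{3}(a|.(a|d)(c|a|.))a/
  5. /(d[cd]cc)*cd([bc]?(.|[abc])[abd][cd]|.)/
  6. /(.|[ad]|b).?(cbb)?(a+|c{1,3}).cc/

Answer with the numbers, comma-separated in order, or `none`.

6

1 → no match
2 → no match
3 → no match
4 → no match — must end with "a"
5 → no match
6 → match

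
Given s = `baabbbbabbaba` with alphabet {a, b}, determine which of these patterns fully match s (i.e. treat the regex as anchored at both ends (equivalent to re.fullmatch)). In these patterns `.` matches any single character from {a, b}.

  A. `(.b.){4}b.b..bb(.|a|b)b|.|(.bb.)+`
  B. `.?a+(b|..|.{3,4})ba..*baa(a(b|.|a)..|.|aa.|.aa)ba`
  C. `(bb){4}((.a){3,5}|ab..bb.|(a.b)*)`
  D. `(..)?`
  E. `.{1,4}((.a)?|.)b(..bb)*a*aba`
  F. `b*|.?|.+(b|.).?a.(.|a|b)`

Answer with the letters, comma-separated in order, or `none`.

E, F

A → no match
B → no match
C → no match — must start with `bb`
D → no match
E → match
F → match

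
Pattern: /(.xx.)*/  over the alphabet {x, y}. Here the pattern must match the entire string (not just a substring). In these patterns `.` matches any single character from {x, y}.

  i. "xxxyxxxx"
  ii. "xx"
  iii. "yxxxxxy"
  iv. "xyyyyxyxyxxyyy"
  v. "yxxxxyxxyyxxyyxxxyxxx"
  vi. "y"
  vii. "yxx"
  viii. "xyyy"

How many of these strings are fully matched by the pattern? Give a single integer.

i → match
ii → no match
iii → no match
iv → no match
v → no match
vi → no match
vii → no match
viii → no match
Total matched: 1

1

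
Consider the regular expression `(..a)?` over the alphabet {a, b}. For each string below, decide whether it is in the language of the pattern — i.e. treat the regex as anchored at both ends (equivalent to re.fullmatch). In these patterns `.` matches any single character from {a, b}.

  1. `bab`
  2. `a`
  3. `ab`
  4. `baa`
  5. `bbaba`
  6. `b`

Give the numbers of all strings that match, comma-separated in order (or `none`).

1 → no match
2 → no match
3 → no match
4 → match
5 → no match
6 → no match

4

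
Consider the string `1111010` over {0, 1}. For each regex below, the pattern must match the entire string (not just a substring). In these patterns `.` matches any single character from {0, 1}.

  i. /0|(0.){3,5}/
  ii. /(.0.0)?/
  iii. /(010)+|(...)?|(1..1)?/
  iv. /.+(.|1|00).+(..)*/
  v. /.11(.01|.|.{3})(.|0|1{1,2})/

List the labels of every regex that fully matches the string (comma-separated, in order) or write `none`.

iv, v

i → no match — must start with `0`
ii → no match
iii → no match
iv → match
v → match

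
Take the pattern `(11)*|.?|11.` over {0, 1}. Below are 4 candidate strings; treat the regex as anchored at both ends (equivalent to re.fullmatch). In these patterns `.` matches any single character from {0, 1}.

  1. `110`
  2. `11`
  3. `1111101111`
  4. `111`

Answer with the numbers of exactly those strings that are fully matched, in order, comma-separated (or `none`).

1 → match
2 → match
3 → no match
4 → match

1, 2, 4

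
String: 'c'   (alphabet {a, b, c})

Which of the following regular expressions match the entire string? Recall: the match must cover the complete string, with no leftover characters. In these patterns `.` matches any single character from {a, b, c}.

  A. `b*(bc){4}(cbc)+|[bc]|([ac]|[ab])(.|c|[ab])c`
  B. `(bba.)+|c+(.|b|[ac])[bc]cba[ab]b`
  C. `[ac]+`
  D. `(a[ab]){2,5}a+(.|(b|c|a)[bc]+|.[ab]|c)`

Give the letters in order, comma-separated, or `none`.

A, C

A → match
B → no match
C → match
D → no match — must start with 'a'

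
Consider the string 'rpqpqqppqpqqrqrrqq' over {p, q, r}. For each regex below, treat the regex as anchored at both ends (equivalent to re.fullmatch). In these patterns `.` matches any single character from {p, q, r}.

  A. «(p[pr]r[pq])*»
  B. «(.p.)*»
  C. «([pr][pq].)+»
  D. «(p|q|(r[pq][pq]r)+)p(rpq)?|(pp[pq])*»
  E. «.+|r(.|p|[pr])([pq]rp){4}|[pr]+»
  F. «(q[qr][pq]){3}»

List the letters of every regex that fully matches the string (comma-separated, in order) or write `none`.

A → no match
B → no match
C → match
D → no match
E → match
F → no match — must start with 'q'

C, E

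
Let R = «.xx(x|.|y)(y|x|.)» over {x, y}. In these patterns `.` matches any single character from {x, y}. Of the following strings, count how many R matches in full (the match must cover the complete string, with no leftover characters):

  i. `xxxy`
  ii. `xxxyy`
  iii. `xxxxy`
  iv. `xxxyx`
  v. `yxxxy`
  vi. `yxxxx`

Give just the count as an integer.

5

i. `xxxy` → no match
ii. `xxxyy` → match
iii. `xxxxy` → match
iv. `xxxyx` → match
v. `yxxxy` → match
vi. `yxxxx` → match
Total matched: 5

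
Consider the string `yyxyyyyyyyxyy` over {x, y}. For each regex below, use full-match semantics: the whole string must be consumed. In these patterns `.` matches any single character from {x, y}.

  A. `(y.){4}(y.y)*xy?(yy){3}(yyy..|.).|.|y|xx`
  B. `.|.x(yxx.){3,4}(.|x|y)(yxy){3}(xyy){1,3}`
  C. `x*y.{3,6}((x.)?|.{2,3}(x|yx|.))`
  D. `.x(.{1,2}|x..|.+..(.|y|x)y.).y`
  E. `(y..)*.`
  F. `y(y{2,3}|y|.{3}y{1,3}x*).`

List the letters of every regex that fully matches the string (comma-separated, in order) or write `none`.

E

A → no match
B → no match
C → no match
D → no match
E → match
F → no match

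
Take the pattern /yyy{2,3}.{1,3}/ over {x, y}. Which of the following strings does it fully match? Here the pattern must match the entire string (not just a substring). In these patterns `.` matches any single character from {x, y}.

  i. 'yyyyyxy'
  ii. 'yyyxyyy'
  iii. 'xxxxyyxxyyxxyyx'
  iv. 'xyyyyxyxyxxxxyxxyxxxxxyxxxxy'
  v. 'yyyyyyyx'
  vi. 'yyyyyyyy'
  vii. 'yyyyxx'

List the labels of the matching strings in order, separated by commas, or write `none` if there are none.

i → match
ii → no match
iii → no match — must start with 'yyy'
iv → no match — must start with 'yyy'
v → match
vi → match
vii → match

i, v, vi, vii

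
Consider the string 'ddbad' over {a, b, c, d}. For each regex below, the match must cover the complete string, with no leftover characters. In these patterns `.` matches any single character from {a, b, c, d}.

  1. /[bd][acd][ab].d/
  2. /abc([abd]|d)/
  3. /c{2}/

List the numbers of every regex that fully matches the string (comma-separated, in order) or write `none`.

1

1 → match
2 → no match — must start with 'abc'
3 → no match — must start with 'c'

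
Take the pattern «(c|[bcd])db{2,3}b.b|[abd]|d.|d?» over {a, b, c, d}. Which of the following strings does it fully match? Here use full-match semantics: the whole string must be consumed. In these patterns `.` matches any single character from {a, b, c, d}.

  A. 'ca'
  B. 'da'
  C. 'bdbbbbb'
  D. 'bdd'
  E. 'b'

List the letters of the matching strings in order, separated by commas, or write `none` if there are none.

A. 'ca' → no match
B. 'da' → match
C. 'bdbbbbb' → match
D. 'bdd' → no match
E. 'b' → match

B, C, E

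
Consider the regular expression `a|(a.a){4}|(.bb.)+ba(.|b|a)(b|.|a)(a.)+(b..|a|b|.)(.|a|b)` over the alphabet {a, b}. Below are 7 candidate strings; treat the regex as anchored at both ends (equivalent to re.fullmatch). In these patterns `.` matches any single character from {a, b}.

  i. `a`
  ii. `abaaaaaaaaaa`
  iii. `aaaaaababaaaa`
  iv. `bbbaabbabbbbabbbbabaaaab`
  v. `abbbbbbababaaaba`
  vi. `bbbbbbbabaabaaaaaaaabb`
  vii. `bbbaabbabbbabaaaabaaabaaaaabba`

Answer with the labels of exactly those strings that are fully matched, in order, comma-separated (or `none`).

i → match
ii → match
iii → no match
iv → match
v → match
vi → match
vii → match

i, ii, iv, v, vi, vii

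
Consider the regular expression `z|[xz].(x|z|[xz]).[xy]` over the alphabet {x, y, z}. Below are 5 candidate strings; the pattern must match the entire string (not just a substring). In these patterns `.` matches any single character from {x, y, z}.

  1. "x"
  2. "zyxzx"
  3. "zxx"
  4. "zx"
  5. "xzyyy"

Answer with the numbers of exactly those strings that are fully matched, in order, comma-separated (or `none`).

1 → no match
2 → match
3 → no match
4 → no match
5 → no match

2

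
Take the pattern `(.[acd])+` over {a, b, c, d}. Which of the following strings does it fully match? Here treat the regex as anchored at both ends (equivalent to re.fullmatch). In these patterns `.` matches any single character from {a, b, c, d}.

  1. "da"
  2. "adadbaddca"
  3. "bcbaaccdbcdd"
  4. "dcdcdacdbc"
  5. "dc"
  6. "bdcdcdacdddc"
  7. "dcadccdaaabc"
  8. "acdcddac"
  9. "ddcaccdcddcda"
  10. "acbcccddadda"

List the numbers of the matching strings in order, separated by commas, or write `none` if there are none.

1. "da" → match
2. "adadbaddca" → match
3. "bcbaaccdbcdd" → match
4. "dcdcdacdbc" → match
5. "dc" → match
6. "bdcdcdacdddc" → match
7. "dcadccdaaabc" → match
8. "acdcddac" → match
9 → no match
10. "acbcccddadda" → match

1, 2, 3, 4, 5, 6, 7, 8, 10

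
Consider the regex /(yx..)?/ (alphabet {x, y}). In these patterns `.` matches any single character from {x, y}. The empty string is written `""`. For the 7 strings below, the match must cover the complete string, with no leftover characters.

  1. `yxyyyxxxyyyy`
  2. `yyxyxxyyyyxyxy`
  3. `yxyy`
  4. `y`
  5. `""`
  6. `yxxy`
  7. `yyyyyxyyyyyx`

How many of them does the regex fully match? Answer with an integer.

3

1 → no match
2 → no match
3 → match
4 → no match
5 → match
6 → match
7 → no match
Total matched: 3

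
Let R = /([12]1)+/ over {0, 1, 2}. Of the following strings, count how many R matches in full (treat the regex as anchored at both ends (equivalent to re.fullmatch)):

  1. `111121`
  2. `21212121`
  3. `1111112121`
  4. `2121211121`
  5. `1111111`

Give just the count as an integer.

4

1 → match
2 → match
3 → match
4 → match
5 → no match
Total matched: 4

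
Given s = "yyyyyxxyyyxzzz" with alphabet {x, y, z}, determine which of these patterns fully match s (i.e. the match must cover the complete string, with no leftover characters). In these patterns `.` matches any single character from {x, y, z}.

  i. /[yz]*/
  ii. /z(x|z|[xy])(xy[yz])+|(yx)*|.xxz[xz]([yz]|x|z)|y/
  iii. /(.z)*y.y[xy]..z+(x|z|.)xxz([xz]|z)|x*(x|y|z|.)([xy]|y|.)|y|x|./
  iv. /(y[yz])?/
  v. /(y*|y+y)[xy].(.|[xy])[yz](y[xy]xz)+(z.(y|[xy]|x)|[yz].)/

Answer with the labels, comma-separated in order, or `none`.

v

i → no match
ii → no match
iii → no match
iv → no match
v → match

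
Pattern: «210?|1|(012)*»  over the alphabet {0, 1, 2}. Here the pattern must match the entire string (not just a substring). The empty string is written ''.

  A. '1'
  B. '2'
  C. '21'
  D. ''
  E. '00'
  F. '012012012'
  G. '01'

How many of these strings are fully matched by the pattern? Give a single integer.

A → match
B → no match
C → match
D → match
E → no match
F → match
G → no match
Total matched: 4

4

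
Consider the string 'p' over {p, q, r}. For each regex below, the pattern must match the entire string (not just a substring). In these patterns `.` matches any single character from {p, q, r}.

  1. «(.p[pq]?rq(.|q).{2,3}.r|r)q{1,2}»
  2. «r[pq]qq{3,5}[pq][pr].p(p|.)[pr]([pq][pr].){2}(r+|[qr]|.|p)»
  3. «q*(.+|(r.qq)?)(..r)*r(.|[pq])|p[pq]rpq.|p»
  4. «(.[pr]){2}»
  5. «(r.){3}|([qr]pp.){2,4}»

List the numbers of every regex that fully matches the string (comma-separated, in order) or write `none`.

1 → no match — must end with 'q'
2 → no match — must start with 'r'
3 → match
4 → no match
5 → no match

3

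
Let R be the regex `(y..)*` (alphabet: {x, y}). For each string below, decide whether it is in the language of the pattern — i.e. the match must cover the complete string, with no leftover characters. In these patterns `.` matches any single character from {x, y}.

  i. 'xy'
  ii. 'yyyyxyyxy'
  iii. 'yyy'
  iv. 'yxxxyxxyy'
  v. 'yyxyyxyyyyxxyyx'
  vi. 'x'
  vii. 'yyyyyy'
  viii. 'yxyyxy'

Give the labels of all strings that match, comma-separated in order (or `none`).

i → no match
ii → match
iii → match
iv → no match
v → match
vi → no match
vii → match
viii → match

ii, iii, v, vii, viii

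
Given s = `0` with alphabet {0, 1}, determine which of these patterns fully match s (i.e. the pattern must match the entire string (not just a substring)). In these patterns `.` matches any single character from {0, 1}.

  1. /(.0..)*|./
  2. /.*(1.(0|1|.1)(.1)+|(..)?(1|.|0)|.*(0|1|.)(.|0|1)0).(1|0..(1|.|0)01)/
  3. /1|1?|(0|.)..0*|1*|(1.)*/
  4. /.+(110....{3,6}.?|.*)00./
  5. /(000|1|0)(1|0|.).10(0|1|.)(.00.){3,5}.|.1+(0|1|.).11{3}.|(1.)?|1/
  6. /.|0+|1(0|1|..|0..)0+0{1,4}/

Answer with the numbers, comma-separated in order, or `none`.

1 → match
2 → no match
3 → no match
4 → no match
5 → no match
6 → match

1, 6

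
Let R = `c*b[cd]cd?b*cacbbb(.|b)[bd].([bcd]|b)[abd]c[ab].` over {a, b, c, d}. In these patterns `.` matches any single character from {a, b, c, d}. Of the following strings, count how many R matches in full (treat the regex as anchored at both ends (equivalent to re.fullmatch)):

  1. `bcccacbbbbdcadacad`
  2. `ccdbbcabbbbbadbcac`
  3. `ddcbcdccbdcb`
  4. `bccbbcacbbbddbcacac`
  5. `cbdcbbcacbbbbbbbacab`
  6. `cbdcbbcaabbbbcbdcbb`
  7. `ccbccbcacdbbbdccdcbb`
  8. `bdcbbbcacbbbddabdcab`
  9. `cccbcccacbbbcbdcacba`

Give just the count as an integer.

4

1 → no match
2 → no match
3. `ddcbcdccbdcb` → no match
4 → match
5 → match
6 → no match
7 → no match
8 → match
9 → match
Total matched: 4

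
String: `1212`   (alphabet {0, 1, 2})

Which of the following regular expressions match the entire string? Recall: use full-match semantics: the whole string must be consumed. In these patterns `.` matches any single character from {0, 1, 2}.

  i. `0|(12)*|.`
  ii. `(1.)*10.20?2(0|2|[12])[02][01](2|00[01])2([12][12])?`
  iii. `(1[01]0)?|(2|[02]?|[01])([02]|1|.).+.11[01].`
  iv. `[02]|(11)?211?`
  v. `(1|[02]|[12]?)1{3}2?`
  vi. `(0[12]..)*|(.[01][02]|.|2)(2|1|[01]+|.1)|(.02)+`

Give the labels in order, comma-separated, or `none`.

i

i → match
ii → no match
iii → no match
iv → no match
v → no match
vi → no match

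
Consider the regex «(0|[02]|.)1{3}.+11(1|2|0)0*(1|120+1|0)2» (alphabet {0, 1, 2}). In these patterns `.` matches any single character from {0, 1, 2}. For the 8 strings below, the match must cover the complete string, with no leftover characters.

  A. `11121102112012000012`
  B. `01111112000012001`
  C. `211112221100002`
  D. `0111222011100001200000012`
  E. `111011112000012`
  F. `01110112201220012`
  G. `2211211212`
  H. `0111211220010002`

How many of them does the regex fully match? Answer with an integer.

2

A → no match
B → no match — must end with `2`
C → match
D → match
E → no match
F → no match
G. `2211211212` → no match
H → no match
Total matched: 2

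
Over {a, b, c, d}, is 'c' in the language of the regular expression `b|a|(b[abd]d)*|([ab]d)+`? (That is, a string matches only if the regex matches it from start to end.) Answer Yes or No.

No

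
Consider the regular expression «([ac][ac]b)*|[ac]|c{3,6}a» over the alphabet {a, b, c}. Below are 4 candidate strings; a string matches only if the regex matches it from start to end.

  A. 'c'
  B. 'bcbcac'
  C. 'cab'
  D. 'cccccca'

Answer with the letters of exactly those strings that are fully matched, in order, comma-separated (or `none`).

A, C, D

A → match
B → no match
C → match
D → match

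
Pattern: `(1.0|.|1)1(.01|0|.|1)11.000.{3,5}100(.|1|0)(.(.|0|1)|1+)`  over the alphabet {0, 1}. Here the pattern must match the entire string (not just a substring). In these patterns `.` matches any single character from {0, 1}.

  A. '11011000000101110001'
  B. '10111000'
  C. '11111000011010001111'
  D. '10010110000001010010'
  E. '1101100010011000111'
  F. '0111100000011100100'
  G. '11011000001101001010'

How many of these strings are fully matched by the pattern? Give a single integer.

A → no match
B → no match
C → match
D → no match
E → no match
F → match
G → no match
Total matched: 2

2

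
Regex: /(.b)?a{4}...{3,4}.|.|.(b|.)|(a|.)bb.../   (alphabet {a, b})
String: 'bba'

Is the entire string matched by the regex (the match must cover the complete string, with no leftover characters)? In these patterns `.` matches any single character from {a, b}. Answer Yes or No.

No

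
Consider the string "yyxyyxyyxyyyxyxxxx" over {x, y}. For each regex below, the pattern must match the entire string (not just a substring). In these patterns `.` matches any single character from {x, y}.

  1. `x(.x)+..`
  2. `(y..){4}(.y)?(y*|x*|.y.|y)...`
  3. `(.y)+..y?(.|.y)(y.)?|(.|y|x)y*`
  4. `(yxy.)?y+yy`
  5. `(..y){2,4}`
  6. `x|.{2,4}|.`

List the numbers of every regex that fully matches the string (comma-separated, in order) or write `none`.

2

1 → no match — must start with "x"
2 → match
3 → no match
4 → no match — must end with "yyy"
5 → no match — must end with "y"
6 → no match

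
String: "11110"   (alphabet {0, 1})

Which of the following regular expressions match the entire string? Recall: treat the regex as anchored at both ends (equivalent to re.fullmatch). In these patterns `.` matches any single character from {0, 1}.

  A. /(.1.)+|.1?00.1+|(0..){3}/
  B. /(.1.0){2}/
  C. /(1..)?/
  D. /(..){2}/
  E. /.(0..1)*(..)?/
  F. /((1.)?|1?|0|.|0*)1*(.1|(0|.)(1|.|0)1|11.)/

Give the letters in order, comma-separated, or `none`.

A → no match
B → no match
C → no match
D → no match
E → no match
F → match

F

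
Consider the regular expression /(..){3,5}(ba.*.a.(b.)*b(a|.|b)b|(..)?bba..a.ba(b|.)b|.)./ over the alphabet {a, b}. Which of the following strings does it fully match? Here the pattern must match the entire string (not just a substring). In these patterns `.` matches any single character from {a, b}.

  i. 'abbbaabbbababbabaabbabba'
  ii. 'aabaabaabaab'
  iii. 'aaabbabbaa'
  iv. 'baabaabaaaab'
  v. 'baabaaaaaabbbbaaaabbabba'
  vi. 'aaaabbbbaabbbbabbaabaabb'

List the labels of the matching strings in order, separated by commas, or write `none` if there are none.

i → match
ii. 'aabaabaabaab' → match
iii. 'aaabbabbaa' → match
iv. 'baabaabaaaab' → match
v → match
vi → match

i, ii, iii, iv, v, vi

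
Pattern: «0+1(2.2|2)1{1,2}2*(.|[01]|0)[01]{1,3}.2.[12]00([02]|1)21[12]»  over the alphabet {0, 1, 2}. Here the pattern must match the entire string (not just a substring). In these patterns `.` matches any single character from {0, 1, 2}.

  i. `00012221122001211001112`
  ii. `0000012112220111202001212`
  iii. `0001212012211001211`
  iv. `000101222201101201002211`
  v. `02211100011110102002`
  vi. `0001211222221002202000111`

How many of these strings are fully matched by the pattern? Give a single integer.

2

i → no match
ii → match
iii → match
iv → no match
v → no match
vi → no match
Total matched: 2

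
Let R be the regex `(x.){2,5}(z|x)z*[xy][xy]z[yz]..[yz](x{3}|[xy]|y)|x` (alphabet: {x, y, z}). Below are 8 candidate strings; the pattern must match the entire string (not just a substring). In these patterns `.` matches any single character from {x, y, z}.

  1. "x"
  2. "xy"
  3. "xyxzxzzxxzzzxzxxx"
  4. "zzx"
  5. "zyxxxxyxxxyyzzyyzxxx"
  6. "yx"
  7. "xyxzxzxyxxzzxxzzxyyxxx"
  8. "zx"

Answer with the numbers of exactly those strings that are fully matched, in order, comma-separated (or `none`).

1, 3, 7

1 → match
2 → no match
3 → match
4 → no match — must start with "x"
5 → no match — must start with "x"
6 → no match — must start with "x"
7 → match
8 → no match — must start with "x"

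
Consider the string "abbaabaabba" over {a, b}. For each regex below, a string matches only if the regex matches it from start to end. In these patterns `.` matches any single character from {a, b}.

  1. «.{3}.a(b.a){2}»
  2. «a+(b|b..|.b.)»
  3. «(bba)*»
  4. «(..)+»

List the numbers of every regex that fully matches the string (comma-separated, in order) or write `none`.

1

1 → match
2 → no match
3 → no match
4 → no match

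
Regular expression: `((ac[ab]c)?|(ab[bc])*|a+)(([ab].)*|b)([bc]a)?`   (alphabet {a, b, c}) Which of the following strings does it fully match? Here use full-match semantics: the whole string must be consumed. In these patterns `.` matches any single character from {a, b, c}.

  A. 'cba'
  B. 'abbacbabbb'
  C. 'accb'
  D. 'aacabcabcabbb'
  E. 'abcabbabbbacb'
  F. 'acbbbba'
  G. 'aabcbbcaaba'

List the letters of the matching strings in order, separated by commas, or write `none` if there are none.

A → no match
B → no match
C → no match
D → no match
E → no match
F → no match
G → no match

none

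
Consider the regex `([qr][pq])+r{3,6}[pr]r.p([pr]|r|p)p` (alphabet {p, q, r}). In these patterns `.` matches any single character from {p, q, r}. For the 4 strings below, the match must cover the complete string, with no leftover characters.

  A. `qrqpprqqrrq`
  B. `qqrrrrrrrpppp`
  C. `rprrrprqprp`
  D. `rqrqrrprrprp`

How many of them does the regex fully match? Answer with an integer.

2

A. `qrqpprqqrrq` → no match — must end with `p`
B → match
C. `rprrrprqprp` → match
D. `rqrqrrprrprp` → no match
Total matched: 2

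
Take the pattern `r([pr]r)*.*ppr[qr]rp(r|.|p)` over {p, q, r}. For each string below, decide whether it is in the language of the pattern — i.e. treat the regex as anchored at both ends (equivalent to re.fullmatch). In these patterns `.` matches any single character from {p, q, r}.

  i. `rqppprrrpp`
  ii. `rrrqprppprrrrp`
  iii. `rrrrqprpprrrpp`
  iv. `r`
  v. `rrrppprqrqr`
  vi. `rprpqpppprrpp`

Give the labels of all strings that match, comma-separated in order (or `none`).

i → match
ii → no match
iii → match
iv → no match
v → no match
vi → no match

i, iii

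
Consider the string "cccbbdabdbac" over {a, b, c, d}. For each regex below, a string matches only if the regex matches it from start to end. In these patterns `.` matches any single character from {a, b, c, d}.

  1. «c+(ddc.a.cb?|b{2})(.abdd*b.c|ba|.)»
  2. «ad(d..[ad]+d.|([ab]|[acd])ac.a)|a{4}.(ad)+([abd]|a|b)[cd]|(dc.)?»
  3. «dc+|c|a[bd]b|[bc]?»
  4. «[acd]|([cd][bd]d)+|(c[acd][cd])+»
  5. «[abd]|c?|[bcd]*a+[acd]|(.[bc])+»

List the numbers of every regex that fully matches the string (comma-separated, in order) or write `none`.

1

1 → match
2 → no match
3 → no match
4 → no match
5 → no match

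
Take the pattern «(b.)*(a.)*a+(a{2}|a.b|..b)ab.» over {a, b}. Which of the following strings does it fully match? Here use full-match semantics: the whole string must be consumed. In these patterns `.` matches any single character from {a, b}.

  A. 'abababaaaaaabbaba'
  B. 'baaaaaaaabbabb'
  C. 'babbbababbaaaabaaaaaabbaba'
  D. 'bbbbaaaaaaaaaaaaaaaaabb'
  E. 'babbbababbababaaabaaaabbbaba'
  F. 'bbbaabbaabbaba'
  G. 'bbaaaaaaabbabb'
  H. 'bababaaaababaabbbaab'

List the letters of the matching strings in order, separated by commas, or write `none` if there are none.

A, B, D, E, G

A → match
B → match
C → no match
D → match
E → match
F → no match
G → match
H → no match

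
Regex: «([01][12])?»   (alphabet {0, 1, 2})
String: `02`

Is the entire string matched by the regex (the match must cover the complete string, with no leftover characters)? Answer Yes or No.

Yes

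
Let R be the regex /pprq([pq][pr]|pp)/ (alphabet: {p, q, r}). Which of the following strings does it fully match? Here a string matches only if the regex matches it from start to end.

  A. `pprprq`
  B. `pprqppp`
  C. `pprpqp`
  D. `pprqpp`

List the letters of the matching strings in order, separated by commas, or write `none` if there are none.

D

A. `pprprq` → no match — must start with `pprq`
B. `pprqppp` → no match
C. `pprpqp` → no match — must start with `pprq`
D. `pprqpp` → match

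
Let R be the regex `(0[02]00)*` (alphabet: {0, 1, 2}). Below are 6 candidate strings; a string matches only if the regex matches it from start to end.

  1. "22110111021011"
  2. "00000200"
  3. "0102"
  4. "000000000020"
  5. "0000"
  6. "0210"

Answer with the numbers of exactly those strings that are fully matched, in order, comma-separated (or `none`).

2, 5

1 → no match
2 → match
3 → no match
4 → no match
5 → match
6 → no match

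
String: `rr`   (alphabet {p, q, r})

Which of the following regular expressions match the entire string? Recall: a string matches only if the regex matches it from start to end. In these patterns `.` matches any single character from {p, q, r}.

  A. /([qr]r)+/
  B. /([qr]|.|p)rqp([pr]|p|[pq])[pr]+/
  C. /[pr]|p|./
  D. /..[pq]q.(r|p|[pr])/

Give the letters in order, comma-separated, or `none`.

A

A → match
B → no match
C → no match
D → no match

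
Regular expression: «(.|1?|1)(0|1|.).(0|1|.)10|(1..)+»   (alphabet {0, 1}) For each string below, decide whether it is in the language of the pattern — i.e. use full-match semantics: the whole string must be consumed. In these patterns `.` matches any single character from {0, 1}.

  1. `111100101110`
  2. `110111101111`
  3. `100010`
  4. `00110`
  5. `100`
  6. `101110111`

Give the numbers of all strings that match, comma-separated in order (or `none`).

1 → match
2 → match
3 → match
4 → match
5 → match
6 → match

1, 2, 3, 4, 5, 6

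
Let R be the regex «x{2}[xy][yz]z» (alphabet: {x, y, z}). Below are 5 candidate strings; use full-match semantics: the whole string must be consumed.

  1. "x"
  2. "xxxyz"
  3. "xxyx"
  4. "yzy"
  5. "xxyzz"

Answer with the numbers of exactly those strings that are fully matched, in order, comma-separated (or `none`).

1. "x" → no match — must end with "z"
2. "xxxyz" → match
3. "xxyx" → no match — must end with "z"
4. "yzy" → no match — must start with "x"
5. "xxyzz" → match

2, 5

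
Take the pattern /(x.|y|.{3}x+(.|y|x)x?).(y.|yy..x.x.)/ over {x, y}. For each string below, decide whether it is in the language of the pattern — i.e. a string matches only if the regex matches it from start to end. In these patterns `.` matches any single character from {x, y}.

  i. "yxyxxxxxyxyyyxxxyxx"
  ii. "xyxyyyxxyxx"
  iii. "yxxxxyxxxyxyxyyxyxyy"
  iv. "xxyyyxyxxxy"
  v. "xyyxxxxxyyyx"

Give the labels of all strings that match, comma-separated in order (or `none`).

i, ii, iv, v

i → match
ii → match
iii → no match
iv → match
v → match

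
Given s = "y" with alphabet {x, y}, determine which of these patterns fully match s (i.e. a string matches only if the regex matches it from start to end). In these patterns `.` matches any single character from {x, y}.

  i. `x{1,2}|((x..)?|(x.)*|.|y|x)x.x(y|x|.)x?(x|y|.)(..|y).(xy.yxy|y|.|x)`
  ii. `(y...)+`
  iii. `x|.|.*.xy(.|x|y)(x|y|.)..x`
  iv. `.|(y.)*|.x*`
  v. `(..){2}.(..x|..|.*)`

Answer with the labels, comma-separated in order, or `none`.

i → no match
ii → no match
iii → match
iv → match
v → no match

iii, iv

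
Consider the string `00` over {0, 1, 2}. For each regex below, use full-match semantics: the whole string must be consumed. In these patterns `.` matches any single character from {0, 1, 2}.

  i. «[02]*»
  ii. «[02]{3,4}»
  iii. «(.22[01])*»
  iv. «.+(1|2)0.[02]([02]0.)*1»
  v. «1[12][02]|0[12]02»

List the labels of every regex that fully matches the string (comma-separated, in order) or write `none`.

i

i → match
ii → no match
iii → no match
iv → no match — must end with `1`
v → no match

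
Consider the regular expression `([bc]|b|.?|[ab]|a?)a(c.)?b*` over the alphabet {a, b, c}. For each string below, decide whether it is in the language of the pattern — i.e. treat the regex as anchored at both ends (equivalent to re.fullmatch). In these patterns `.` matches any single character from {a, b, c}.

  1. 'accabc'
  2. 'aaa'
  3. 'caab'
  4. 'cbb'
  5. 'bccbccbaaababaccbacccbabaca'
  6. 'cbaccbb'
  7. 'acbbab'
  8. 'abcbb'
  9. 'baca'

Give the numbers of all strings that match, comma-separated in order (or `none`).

9

1 → no match
2 → no match
3 → no match
4 → no match
5 → no match
6 → no match
7 → no match
8 → no match
9 → match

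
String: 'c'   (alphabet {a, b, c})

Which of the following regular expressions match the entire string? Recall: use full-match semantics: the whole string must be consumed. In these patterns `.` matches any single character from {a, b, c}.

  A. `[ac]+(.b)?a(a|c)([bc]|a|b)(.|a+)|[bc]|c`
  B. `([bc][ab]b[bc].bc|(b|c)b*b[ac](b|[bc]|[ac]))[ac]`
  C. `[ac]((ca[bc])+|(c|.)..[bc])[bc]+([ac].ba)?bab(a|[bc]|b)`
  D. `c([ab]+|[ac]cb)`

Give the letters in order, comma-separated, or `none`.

A

A → match
B → no match
C → no match
D → no match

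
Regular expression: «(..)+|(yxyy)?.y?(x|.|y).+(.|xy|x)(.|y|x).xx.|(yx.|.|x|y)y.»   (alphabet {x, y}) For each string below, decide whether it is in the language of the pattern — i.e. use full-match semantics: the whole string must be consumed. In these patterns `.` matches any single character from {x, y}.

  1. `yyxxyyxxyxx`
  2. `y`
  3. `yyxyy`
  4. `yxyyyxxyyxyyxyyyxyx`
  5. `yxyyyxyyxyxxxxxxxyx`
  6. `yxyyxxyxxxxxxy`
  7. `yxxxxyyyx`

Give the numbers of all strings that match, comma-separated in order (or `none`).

6

1 → no match
2 → no match
3 → no match
4 → no match
5 → no match
6 → match
7 → no match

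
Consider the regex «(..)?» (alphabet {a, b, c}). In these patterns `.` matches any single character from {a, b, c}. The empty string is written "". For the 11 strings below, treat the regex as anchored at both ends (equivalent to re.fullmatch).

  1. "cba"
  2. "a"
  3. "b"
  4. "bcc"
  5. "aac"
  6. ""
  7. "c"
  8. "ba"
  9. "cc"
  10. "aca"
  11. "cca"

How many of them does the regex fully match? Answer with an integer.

1. "cba" → no match
2. "a" → no match
3. "b" → no match
4. "bcc" → no match
5. "aac" → no match
6. "" → match
7. "c" → no match
8. "ba" → match
9. "cc" → match
10. "aca" → no match
11. "cca" → no match
Total matched: 3

3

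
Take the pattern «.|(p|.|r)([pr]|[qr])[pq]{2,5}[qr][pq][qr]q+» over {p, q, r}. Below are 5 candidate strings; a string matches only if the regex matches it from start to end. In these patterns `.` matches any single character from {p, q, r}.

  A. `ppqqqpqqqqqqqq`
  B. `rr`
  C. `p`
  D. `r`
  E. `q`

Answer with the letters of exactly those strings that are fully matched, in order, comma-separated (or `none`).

A, C, D, E

A → match
B → no match
C → match
D → match
E → match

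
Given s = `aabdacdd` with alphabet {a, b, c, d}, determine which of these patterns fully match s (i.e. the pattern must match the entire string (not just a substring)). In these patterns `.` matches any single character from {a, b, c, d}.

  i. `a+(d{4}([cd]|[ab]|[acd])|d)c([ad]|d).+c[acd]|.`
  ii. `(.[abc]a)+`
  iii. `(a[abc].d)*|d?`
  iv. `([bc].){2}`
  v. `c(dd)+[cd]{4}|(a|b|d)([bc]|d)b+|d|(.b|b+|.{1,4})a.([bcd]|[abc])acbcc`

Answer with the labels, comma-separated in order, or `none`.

i → no match
ii → no match — must end with `a`
iii → match
iv → no match
v → no match

iii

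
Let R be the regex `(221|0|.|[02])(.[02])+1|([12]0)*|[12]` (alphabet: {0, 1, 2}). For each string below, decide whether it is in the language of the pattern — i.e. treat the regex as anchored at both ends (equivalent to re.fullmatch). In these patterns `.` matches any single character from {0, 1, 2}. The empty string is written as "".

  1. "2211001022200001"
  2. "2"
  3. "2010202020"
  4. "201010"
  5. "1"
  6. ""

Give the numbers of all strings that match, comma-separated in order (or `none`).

1 → no match
2 → match
3 → match
4 → match
5 → match
6 → match

2, 3, 4, 5, 6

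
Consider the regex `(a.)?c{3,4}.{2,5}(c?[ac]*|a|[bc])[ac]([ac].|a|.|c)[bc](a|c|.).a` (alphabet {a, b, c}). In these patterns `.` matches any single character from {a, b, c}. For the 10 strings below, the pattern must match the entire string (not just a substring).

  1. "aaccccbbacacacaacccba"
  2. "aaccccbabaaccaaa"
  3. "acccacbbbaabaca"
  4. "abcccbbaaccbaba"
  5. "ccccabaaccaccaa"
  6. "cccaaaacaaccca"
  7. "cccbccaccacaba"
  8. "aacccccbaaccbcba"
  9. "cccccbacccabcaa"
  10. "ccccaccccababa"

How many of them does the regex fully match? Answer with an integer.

1 → match
2 → match
3 → no match
4 → match
5 → match
6 → match
7 → match
8 → match
9 → match
10 → match
Total matched: 9

9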